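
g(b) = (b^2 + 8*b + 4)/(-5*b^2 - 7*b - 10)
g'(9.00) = 0.01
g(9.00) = -0.33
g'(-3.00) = 0.16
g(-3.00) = 0.32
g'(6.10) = 0.02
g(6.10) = -0.38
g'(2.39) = 0.06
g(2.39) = -0.52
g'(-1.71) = 0.06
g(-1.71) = 0.53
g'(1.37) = 0.04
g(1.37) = -0.58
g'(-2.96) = 0.16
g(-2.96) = 0.33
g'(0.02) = -0.50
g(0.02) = -0.41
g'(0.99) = 0.00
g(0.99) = -0.59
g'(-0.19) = -0.70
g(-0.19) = -0.28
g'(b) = (2*b + 8)/(-5*b^2 - 7*b - 10) + (10*b + 7)*(b^2 + 8*b + 4)/(-5*b^2 - 7*b - 10)^2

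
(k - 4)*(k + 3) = k^2 - k - 12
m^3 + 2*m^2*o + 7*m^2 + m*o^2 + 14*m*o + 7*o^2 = (m + 7)*(m + o)^2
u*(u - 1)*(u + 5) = u^3 + 4*u^2 - 5*u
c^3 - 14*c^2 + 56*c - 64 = (c - 8)*(c - 4)*(c - 2)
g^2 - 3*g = g*(g - 3)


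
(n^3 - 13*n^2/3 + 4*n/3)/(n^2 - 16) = n*(3*n - 1)/(3*(n + 4))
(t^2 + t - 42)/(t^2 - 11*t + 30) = (t + 7)/(t - 5)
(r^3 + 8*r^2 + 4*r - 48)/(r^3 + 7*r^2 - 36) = (r + 4)/(r + 3)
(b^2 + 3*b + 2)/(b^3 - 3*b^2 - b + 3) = (b + 2)/(b^2 - 4*b + 3)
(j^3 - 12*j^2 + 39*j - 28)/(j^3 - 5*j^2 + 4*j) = (j - 7)/j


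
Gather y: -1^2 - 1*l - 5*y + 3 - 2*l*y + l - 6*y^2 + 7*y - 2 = -6*y^2 + y*(2 - 2*l)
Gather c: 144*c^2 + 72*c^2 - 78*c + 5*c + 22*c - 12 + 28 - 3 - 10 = 216*c^2 - 51*c + 3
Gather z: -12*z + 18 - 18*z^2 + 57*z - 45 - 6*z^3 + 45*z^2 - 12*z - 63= -6*z^3 + 27*z^2 + 33*z - 90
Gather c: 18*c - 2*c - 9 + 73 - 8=16*c + 56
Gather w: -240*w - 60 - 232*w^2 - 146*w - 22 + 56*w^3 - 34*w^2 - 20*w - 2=56*w^3 - 266*w^2 - 406*w - 84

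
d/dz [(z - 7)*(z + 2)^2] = 3*(z - 4)*(z + 2)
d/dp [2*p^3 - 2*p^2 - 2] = 2*p*(3*p - 2)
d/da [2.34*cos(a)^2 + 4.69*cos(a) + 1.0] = -(4.68*cos(a) + 4.69)*sin(a)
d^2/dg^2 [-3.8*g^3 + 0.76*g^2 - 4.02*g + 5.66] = 1.52 - 22.8*g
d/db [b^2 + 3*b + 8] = 2*b + 3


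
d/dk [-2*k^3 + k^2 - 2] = 2*k*(1 - 3*k)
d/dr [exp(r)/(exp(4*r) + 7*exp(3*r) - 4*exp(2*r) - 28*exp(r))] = (-3*exp(2*r) - 14*exp(r) + 4)*exp(r)/(exp(3*r) + 7*exp(2*r) - 4*exp(r) - 28)^2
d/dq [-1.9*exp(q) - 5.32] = -1.9*exp(q)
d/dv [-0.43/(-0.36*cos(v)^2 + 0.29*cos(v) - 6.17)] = (0.3096*cos(v) - 0.1247)*sin(v)/(0.36*cos(v)^2 - 0.29*cos(v) + 6.17)^2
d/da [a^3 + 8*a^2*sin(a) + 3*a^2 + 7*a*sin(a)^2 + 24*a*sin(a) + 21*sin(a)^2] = 8*a^2*cos(a) + 3*a^2 + 16*a*sin(a) + 7*a*sin(2*a) + 24*a*cos(a) + 6*a + 7*sin(a)^2 + 24*sin(a) + 21*sin(2*a)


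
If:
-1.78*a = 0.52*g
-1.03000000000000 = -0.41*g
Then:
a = -0.73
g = 2.51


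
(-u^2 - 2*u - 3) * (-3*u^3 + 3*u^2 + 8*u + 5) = 3*u^5 + 3*u^4 - 5*u^3 - 30*u^2 - 34*u - 15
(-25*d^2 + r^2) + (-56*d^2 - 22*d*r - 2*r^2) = -81*d^2 - 22*d*r - r^2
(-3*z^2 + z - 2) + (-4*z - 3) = -3*z^2 - 3*z - 5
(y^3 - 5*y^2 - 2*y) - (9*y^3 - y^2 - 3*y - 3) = -8*y^3 - 4*y^2 + y + 3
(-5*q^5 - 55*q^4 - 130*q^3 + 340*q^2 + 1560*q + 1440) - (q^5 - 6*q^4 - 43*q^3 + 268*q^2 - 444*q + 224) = -6*q^5 - 49*q^4 - 87*q^3 + 72*q^2 + 2004*q + 1216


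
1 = 1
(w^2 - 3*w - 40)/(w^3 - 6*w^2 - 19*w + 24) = (w + 5)/(w^2 + 2*w - 3)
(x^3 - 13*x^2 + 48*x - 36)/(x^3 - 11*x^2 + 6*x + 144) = (x^2 - 7*x + 6)/(x^2 - 5*x - 24)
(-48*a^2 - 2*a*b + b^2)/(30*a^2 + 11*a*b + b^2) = (-8*a + b)/(5*a + b)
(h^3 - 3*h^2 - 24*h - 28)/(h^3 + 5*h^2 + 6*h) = (h^2 - 5*h - 14)/(h*(h + 3))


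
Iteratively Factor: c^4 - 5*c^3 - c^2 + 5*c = (c - 5)*(c^3 - c) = (c - 5)*(c + 1)*(c^2 - c) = (c - 5)*(c - 1)*(c + 1)*(c)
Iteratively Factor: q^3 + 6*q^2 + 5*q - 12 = (q + 3)*(q^2 + 3*q - 4) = (q - 1)*(q + 3)*(q + 4)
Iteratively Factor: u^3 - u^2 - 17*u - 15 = (u - 5)*(u^2 + 4*u + 3) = (u - 5)*(u + 3)*(u + 1)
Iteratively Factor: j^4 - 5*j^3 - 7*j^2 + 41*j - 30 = (j - 1)*(j^3 - 4*j^2 - 11*j + 30) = (j - 2)*(j - 1)*(j^2 - 2*j - 15) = (j - 2)*(j - 1)*(j + 3)*(j - 5)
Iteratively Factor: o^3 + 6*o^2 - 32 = (o - 2)*(o^2 + 8*o + 16) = (o - 2)*(o + 4)*(o + 4)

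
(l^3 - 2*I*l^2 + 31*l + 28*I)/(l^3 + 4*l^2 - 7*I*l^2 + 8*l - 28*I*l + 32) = (l^2 - 3*I*l + 28)/(l^2 + l*(4 - 8*I) - 32*I)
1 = 1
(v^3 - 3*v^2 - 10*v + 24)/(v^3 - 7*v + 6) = (v - 4)/(v - 1)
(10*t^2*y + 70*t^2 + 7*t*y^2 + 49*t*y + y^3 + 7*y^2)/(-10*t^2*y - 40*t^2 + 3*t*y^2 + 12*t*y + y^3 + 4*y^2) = (2*t*y + 14*t + y^2 + 7*y)/(-2*t*y - 8*t + y^2 + 4*y)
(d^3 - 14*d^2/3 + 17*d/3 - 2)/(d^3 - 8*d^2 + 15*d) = (3*d^2 - 5*d + 2)/(3*d*(d - 5))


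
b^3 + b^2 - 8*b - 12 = (b - 3)*(b + 2)^2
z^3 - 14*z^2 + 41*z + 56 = (z - 8)*(z - 7)*(z + 1)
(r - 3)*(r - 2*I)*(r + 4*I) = r^3 - 3*r^2 + 2*I*r^2 + 8*r - 6*I*r - 24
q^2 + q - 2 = (q - 1)*(q + 2)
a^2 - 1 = (a - 1)*(a + 1)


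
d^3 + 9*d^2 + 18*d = d*(d + 3)*(d + 6)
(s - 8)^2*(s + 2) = s^3 - 14*s^2 + 32*s + 128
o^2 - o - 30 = (o - 6)*(o + 5)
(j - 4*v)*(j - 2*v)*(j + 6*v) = j^3 - 28*j*v^2 + 48*v^3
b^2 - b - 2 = (b - 2)*(b + 1)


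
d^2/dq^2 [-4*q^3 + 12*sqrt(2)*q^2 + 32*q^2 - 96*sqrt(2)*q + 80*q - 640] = -24*q + 24*sqrt(2) + 64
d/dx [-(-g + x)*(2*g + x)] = -g - 2*x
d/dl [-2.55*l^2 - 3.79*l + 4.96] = -5.1*l - 3.79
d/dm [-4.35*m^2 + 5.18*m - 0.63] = 5.18 - 8.7*m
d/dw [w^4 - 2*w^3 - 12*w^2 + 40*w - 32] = 4*w^3 - 6*w^2 - 24*w + 40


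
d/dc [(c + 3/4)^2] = 2*c + 3/2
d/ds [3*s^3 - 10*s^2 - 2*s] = 9*s^2 - 20*s - 2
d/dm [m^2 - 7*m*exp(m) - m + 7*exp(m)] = -7*m*exp(m) + 2*m - 1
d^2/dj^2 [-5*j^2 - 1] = -10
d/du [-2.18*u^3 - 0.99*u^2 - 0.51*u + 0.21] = -6.54*u^2 - 1.98*u - 0.51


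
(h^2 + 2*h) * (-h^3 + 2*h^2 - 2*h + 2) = -h^5 + 2*h^3 - 2*h^2 + 4*h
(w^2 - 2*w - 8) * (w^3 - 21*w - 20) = w^5 - 2*w^4 - 29*w^3 + 22*w^2 + 208*w + 160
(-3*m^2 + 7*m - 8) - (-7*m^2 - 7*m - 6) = 4*m^2 + 14*m - 2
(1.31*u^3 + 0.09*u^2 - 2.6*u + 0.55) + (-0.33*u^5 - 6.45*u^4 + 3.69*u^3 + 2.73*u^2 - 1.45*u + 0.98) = -0.33*u^5 - 6.45*u^4 + 5.0*u^3 + 2.82*u^2 - 4.05*u + 1.53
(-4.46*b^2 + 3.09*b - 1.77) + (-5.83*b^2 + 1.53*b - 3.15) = -10.29*b^2 + 4.62*b - 4.92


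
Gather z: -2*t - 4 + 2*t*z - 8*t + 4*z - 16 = -10*t + z*(2*t + 4) - 20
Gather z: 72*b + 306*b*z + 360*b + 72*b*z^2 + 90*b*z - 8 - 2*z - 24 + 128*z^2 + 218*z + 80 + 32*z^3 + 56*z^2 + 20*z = 432*b + 32*z^3 + z^2*(72*b + 184) + z*(396*b + 236) + 48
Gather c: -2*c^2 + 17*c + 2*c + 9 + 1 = -2*c^2 + 19*c + 10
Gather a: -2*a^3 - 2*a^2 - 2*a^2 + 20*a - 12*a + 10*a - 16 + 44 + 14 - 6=-2*a^3 - 4*a^2 + 18*a + 36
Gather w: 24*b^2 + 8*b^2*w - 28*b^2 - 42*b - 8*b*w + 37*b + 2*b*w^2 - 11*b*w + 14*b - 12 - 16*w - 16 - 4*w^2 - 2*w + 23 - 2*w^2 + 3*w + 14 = -4*b^2 + 9*b + w^2*(2*b - 6) + w*(8*b^2 - 19*b - 15) + 9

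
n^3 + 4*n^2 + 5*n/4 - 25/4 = (n - 1)*(n + 5/2)^2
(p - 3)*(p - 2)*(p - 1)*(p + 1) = p^4 - 5*p^3 + 5*p^2 + 5*p - 6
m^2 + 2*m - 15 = (m - 3)*(m + 5)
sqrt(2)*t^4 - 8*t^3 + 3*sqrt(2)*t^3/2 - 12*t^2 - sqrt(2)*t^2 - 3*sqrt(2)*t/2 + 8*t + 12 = (t - 1)*(t + 3/2)*(t - 4*sqrt(2))*(sqrt(2)*t + sqrt(2))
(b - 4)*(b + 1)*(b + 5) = b^3 + 2*b^2 - 19*b - 20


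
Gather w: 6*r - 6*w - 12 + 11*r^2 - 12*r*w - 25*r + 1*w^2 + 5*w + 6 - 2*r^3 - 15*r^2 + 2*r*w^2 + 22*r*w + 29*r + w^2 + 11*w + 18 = -2*r^3 - 4*r^2 + 10*r + w^2*(2*r + 2) + w*(10*r + 10) + 12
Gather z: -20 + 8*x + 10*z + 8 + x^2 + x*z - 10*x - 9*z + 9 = x^2 - 2*x + z*(x + 1) - 3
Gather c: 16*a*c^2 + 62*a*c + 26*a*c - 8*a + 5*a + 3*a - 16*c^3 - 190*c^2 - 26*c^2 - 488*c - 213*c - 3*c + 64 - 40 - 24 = -16*c^3 + c^2*(16*a - 216) + c*(88*a - 704)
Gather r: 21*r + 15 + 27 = 21*r + 42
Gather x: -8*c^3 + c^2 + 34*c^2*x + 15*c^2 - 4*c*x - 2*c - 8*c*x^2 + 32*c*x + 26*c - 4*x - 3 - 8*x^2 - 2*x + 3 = -8*c^3 + 16*c^2 + 24*c + x^2*(-8*c - 8) + x*(34*c^2 + 28*c - 6)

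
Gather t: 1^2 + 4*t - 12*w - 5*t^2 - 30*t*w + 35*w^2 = -5*t^2 + t*(4 - 30*w) + 35*w^2 - 12*w + 1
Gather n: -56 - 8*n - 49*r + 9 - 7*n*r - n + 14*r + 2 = n*(-7*r - 9) - 35*r - 45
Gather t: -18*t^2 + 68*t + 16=-18*t^2 + 68*t + 16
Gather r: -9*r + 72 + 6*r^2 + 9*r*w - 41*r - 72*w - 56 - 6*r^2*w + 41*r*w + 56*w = r^2*(6 - 6*w) + r*(50*w - 50) - 16*w + 16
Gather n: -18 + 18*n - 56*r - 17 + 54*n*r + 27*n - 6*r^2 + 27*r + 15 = n*(54*r + 45) - 6*r^2 - 29*r - 20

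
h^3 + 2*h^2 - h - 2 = (h - 1)*(h + 1)*(h + 2)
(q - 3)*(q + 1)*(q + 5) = q^3 + 3*q^2 - 13*q - 15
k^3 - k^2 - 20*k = k*(k - 5)*(k + 4)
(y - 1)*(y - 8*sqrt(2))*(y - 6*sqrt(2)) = y^3 - 14*sqrt(2)*y^2 - y^2 + 14*sqrt(2)*y + 96*y - 96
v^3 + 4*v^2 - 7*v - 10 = (v - 2)*(v + 1)*(v + 5)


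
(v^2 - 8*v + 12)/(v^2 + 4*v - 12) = (v - 6)/(v + 6)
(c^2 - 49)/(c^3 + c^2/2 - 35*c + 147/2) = 2*(c - 7)/(2*c^2 - 13*c + 21)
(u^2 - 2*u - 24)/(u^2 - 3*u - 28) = (u - 6)/(u - 7)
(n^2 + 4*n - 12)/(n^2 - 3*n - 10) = (-n^2 - 4*n + 12)/(-n^2 + 3*n + 10)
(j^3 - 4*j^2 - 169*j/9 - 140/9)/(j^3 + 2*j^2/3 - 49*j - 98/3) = (9*j^2 + 27*j + 20)/(3*(3*j^2 + 23*j + 14))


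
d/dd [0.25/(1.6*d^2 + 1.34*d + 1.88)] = (-0.8*d - 0.335)/(1.6*d^2 + 1.34*d + 1.88)^2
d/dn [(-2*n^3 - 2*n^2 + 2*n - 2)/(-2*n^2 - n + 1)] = 4*n*(n^3 + n^2 - 3)/(4*n^4 + 4*n^3 - 3*n^2 - 2*n + 1)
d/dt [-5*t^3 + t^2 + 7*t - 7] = -15*t^2 + 2*t + 7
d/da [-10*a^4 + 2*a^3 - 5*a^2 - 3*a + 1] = -40*a^3 + 6*a^2 - 10*a - 3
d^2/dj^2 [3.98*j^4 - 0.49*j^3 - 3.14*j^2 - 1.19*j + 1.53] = 47.76*j^2 - 2.94*j - 6.28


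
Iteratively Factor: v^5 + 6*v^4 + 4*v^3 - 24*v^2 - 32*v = (v + 4)*(v^4 + 2*v^3 - 4*v^2 - 8*v) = (v + 2)*(v + 4)*(v^3 - 4*v) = (v - 2)*(v + 2)*(v + 4)*(v^2 + 2*v) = (v - 2)*(v + 2)^2*(v + 4)*(v)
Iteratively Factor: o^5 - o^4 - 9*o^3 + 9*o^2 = (o)*(o^4 - o^3 - 9*o^2 + 9*o) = o*(o - 3)*(o^3 + 2*o^2 - 3*o) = o*(o - 3)*(o - 1)*(o^2 + 3*o) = o^2*(o - 3)*(o - 1)*(o + 3)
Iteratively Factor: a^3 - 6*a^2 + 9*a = (a - 3)*(a^2 - 3*a) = a*(a - 3)*(a - 3)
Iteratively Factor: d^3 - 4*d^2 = (d - 4)*(d^2) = d*(d - 4)*(d)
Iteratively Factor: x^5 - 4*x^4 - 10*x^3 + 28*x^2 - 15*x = (x - 5)*(x^4 + x^3 - 5*x^2 + 3*x) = (x - 5)*(x + 3)*(x^3 - 2*x^2 + x) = (x - 5)*(x - 1)*(x + 3)*(x^2 - x) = x*(x - 5)*(x - 1)*(x + 3)*(x - 1)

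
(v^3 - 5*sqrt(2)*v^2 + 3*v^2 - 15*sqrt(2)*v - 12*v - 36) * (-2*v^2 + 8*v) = -2*v^5 + 2*v^4 + 10*sqrt(2)*v^4 - 10*sqrt(2)*v^3 + 48*v^3 - 120*sqrt(2)*v^2 - 24*v^2 - 288*v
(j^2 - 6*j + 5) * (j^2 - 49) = j^4 - 6*j^3 - 44*j^2 + 294*j - 245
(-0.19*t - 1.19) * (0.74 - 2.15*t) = 0.4085*t^2 + 2.4179*t - 0.8806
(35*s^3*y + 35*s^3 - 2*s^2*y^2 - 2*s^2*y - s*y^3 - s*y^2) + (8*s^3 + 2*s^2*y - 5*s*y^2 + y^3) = 35*s^3*y + 43*s^3 - 2*s^2*y^2 - s*y^3 - 6*s*y^2 + y^3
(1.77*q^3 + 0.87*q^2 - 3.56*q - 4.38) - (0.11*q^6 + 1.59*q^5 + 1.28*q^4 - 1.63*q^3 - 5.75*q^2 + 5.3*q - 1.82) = -0.11*q^6 - 1.59*q^5 - 1.28*q^4 + 3.4*q^3 + 6.62*q^2 - 8.86*q - 2.56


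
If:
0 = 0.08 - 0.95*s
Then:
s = 0.08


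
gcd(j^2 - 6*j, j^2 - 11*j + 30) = j - 6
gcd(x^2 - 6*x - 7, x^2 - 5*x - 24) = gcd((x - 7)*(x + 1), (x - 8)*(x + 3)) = 1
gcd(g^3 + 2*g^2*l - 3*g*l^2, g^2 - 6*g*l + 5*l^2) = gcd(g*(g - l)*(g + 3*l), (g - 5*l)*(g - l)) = g - l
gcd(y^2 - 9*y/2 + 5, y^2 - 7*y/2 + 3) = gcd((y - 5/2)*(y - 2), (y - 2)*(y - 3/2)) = y - 2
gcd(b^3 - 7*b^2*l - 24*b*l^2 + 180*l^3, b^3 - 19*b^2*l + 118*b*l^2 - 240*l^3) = b - 6*l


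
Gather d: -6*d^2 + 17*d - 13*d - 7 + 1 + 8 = -6*d^2 + 4*d + 2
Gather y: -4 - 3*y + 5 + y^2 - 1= y^2 - 3*y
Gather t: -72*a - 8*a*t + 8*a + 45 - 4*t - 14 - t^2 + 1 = -64*a - t^2 + t*(-8*a - 4) + 32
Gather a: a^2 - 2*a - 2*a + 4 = a^2 - 4*a + 4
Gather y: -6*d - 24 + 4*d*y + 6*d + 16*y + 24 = y*(4*d + 16)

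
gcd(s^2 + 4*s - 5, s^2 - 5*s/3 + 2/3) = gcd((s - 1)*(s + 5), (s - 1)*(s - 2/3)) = s - 1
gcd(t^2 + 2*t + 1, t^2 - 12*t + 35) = 1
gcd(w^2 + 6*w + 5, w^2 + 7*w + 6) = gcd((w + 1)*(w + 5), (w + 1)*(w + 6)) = w + 1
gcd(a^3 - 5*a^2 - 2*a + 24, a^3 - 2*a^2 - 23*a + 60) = a^2 - 7*a + 12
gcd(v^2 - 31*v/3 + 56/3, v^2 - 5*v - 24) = v - 8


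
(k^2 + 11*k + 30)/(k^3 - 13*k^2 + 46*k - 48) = (k^2 + 11*k + 30)/(k^3 - 13*k^2 + 46*k - 48)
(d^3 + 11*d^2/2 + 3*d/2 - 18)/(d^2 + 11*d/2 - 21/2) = (d^2 + 7*d + 12)/(d + 7)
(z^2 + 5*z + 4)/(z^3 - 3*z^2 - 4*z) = (z + 4)/(z*(z - 4))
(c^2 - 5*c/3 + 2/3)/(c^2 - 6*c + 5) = (c - 2/3)/(c - 5)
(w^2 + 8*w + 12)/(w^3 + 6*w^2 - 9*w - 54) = (w + 2)/(w^2 - 9)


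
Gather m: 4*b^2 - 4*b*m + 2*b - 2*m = 4*b^2 + 2*b + m*(-4*b - 2)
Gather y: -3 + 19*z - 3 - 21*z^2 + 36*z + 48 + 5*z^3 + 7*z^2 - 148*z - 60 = 5*z^3 - 14*z^2 - 93*z - 18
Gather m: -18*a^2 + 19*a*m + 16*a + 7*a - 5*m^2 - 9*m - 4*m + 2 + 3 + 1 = -18*a^2 + 23*a - 5*m^2 + m*(19*a - 13) + 6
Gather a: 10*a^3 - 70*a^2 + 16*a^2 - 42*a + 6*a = 10*a^3 - 54*a^2 - 36*a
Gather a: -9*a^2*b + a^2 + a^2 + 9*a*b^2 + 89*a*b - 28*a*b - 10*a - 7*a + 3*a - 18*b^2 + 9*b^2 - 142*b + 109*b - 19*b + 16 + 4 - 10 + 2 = a^2*(2 - 9*b) + a*(9*b^2 + 61*b - 14) - 9*b^2 - 52*b + 12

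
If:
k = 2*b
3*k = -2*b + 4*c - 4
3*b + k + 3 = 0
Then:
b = -3/5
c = -1/5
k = -6/5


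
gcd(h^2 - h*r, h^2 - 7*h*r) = h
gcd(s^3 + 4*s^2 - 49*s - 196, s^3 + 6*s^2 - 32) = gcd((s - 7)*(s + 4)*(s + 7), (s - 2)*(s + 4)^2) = s + 4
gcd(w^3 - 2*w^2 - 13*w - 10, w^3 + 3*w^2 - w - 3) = w + 1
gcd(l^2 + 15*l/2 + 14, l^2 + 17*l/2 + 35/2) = l + 7/2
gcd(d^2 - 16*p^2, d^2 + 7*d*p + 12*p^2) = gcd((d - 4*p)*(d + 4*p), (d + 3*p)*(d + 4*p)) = d + 4*p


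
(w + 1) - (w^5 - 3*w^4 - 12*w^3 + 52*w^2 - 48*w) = -w^5 + 3*w^4 + 12*w^3 - 52*w^2 + 49*w + 1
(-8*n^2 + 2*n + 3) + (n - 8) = -8*n^2 + 3*n - 5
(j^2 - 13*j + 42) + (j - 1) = j^2 - 12*j + 41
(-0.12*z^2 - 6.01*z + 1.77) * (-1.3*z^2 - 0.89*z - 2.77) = 0.156*z^4 + 7.9198*z^3 + 3.3803*z^2 + 15.0724*z - 4.9029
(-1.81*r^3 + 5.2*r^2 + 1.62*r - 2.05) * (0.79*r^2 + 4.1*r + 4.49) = -1.4299*r^5 - 3.313*r^4 + 14.4729*r^3 + 28.3705*r^2 - 1.1312*r - 9.2045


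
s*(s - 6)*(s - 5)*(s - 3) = s^4 - 14*s^3 + 63*s^2 - 90*s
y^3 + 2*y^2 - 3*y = y*(y - 1)*(y + 3)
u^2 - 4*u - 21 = (u - 7)*(u + 3)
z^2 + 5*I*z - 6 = (z + 2*I)*(z + 3*I)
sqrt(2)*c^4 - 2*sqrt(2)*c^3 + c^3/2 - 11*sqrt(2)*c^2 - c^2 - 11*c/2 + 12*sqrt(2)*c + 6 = (c - 4)*(c - 1)*(c + 3)*(sqrt(2)*c + 1/2)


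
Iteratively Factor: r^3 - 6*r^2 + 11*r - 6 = (r - 1)*(r^2 - 5*r + 6) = (r - 3)*(r - 1)*(r - 2)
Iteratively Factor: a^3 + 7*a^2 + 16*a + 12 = (a + 2)*(a^2 + 5*a + 6) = (a + 2)^2*(a + 3)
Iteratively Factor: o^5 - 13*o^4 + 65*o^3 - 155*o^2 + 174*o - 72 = (o - 4)*(o^4 - 9*o^3 + 29*o^2 - 39*o + 18) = (o - 4)*(o - 3)*(o^3 - 6*o^2 + 11*o - 6) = (o - 4)*(o - 3)*(o - 1)*(o^2 - 5*o + 6) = (o - 4)*(o - 3)*(o - 2)*(o - 1)*(o - 3)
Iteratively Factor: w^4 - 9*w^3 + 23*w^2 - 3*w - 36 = (w - 3)*(w^3 - 6*w^2 + 5*w + 12) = (w - 3)^2*(w^2 - 3*w - 4) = (w - 3)^2*(w + 1)*(w - 4)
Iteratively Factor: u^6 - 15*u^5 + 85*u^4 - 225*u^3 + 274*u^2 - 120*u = (u)*(u^5 - 15*u^4 + 85*u^3 - 225*u^2 + 274*u - 120) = u*(u - 5)*(u^4 - 10*u^3 + 35*u^2 - 50*u + 24) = u*(u - 5)*(u - 1)*(u^3 - 9*u^2 + 26*u - 24) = u*(u - 5)*(u - 4)*(u - 1)*(u^2 - 5*u + 6) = u*(u - 5)*(u - 4)*(u - 3)*(u - 1)*(u - 2)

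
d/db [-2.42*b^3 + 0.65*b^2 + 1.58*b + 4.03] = -7.26*b^2 + 1.3*b + 1.58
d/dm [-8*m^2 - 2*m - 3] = -16*m - 2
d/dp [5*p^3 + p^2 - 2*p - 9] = 15*p^2 + 2*p - 2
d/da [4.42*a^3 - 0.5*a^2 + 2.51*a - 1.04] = 13.26*a^2 - 1.0*a + 2.51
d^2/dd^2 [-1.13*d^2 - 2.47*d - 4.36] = -2.26000000000000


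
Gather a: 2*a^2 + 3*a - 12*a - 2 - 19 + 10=2*a^2 - 9*a - 11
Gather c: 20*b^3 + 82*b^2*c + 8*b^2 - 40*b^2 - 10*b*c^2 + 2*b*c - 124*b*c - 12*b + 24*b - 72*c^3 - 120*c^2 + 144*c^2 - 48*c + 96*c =20*b^3 - 32*b^2 + 12*b - 72*c^3 + c^2*(24 - 10*b) + c*(82*b^2 - 122*b + 48)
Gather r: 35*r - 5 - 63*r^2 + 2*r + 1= -63*r^2 + 37*r - 4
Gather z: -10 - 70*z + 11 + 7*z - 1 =-63*z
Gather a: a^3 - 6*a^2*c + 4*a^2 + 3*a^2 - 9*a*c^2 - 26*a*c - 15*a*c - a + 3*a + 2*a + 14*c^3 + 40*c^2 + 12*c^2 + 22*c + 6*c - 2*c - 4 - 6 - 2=a^3 + a^2*(7 - 6*c) + a*(-9*c^2 - 41*c + 4) + 14*c^3 + 52*c^2 + 26*c - 12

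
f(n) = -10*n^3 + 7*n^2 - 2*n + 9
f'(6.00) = -998.00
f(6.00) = -1911.00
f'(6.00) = -998.00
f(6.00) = -1911.00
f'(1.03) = -19.41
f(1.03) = 3.44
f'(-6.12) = -1211.31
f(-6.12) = 2575.63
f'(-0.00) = -2.00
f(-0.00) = 9.00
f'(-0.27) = -7.97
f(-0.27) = 10.25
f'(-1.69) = -111.34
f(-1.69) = 80.64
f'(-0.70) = -26.50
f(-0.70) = 17.26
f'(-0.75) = -29.38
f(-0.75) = 18.66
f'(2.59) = -166.98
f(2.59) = -122.96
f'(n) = -30*n^2 + 14*n - 2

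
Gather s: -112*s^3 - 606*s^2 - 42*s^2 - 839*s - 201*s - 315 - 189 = -112*s^3 - 648*s^2 - 1040*s - 504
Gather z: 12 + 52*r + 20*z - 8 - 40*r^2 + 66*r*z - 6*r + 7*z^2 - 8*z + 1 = -40*r^2 + 46*r + 7*z^2 + z*(66*r + 12) + 5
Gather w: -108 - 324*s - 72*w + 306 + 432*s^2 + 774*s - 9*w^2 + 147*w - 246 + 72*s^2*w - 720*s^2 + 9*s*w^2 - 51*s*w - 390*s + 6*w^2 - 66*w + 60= -288*s^2 + 60*s + w^2*(9*s - 3) + w*(72*s^2 - 51*s + 9) + 12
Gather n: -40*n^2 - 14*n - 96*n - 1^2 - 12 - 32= -40*n^2 - 110*n - 45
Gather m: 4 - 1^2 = 3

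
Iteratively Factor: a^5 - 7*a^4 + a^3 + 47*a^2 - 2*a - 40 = (a + 2)*(a^4 - 9*a^3 + 19*a^2 + 9*a - 20) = (a + 1)*(a + 2)*(a^3 - 10*a^2 + 29*a - 20) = (a - 5)*(a + 1)*(a + 2)*(a^2 - 5*a + 4) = (a - 5)*(a - 1)*(a + 1)*(a + 2)*(a - 4)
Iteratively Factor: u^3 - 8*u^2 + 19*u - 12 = (u - 1)*(u^2 - 7*u + 12) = (u - 4)*(u - 1)*(u - 3)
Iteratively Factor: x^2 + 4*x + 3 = (x + 3)*(x + 1)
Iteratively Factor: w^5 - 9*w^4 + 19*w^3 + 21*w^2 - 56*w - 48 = (w + 1)*(w^4 - 10*w^3 + 29*w^2 - 8*w - 48) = (w - 3)*(w + 1)*(w^3 - 7*w^2 + 8*w + 16) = (w - 3)*(w + 1)^2*(w^2 - 8*w + 16) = (w - 4)*(w - 3)*(w + 1)^2*(w - 4)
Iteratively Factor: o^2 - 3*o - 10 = (o - 5)*(o + 2)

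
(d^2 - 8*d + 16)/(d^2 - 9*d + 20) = (d - 4)/(d - 5)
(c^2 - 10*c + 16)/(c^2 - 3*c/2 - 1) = 2*(c - 8)/(2*c + 1)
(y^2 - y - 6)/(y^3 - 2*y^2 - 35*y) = (-y^2 + y + 6)/(y*(-y^2 + 2*y + 35))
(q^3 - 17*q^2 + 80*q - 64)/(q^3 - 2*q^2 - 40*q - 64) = (q^2 - 9*q + 8)/(q^2 + 6*q + 8)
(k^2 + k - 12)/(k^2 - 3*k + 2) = (k^2 + k - 12)/(k^2 - 3*k + 2)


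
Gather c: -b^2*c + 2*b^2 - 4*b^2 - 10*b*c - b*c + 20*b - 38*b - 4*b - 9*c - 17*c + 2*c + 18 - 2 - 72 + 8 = -2*b^2 - 22*b + c*(-b^2 - 11*b - 24) - 48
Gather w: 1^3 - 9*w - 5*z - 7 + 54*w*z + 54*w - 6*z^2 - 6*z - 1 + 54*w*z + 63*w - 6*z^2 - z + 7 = w*(108*z + 108) - 12*z^2 - 12*z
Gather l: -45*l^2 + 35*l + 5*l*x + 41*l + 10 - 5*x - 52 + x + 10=-45*l^2 + l*(5*x + 76) - 4*x - 32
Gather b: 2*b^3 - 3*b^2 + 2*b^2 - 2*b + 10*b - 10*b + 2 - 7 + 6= 2*b^3 - b^2 - 2*b + 1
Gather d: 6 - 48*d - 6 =-48*d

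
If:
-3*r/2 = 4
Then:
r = -8/3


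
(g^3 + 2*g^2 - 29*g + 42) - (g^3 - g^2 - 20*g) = 3*g^2 - 9*g + 42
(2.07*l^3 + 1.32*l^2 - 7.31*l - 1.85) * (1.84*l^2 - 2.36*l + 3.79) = 3.8088*l^5 - 2.4564*l^4 - 8.7203*l^3 + 18.8504*l^2 - 23.3389*l - 7.0115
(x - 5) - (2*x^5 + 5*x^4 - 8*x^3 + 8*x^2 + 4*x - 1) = -2*x^5 - 5*x^4 + 8*x^3 - 8*x^2 - 3*x - 4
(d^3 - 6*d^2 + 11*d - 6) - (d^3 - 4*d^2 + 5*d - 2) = -2*d^2 + 6*d - 4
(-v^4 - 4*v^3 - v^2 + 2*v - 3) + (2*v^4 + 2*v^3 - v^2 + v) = v^4 - 2*v^3 - 2*v^2 + 3*v - 3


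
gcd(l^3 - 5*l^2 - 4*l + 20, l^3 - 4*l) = l^2 - 4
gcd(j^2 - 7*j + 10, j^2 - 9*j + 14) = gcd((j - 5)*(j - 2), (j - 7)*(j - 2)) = j - 2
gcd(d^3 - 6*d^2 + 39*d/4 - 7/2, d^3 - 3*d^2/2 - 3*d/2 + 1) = d^2 - 5*d/2 + 1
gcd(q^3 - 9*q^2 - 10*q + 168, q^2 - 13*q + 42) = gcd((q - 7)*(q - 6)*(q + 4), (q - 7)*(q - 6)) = q^2 - 13*q + 42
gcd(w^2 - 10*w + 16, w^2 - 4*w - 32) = w - 8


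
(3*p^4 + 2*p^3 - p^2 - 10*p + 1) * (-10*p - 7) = -30*p^5 - 41*p^4 - 4*p^3 + 107*p^2 + 60*p - 7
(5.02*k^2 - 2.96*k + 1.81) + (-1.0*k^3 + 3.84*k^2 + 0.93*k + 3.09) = -1.0*k^3 + 8.86*k^2 - 2.03*k + 4.9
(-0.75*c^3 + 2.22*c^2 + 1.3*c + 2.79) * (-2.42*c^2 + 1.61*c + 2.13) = 1.815*c^5 - 6.5799*c^4 - 1.1693*c^3 + 0.0697999999999999*c^2 + 7.2609*c + 5.9427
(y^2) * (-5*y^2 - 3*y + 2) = -5*y^4 - 3*y^3 + 2*y^2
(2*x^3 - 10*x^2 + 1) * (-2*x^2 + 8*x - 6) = -4*x^5 + 36*x^4 - 92*x^3 + 58*x^2 + 8*x - 6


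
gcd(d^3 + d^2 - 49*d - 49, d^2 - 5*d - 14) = d - 7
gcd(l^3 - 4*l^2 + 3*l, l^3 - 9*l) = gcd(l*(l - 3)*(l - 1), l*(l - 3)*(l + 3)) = l^2 - 3*l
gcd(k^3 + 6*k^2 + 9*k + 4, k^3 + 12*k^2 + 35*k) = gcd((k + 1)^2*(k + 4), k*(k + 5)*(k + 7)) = 1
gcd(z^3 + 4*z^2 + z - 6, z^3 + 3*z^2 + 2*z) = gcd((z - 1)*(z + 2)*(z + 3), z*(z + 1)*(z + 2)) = z + 2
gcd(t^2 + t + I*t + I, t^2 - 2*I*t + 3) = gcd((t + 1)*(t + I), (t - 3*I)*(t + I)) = t + I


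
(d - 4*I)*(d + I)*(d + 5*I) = d^3 + 2*I*d^2 + 19*d + 20*I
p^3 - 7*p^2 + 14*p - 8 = (p - 4)*(p - 2)*(p - 1)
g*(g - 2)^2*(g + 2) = g^4 - 2*g^3 - 4*g^2 + 8*g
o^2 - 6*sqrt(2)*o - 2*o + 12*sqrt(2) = (o - 2)*(o - 6*sqrt(2))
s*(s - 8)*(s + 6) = s^3 - 2*s^2 - 48*s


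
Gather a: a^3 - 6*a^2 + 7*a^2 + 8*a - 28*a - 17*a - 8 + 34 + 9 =a^3 + a^2 - 37*a + 35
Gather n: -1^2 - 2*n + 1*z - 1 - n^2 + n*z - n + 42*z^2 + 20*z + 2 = -n^2 + n*(z - 3) + 42*z^2 + 21*z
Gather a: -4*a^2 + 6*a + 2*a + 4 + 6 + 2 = -4*a^2 + 8*a + 12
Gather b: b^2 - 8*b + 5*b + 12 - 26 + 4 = b^2 - 3*b - 10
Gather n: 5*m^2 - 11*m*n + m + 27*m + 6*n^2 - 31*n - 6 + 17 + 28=5*m^2 + 28*m + 6*n^2 + n*(-11*m - 31) + 39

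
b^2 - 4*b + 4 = (b - 2)^2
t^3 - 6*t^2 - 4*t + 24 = (t - 6)*(t - 2)*(t + 2)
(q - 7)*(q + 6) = q^2 - q - 42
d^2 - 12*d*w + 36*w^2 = (d - 6*w)^2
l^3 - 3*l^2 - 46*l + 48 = (l - 8)*(l - 1)*(l + 6)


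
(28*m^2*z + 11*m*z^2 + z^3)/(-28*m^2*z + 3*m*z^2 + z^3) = (4*m + z)/(-4*m + z)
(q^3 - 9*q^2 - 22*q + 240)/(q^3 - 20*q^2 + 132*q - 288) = (q + 5)/(q - 6)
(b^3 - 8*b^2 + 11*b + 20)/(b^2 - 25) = (b^2 - 3*b - 4)/(b + 5)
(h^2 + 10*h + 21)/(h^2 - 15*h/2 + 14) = 2*(h^2 + 10*h + 21)/(2*h^2 - 15*h + 28)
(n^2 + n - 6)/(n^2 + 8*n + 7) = (n^2 + n - 6)/(n^2 + 8*n + 7)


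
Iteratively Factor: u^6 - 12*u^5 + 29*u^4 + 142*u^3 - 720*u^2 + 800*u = (u - 4)*(u^5 - 8*u^4 - 3*u^3 + 130*u^2 - 200*u) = (u - 4)*(u + 4)*(u^4 - 12*u^3 + 45*u^2 - 50*u) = u*(u - 4)*(u + 4)*(u^3 - 12*u^2 + 45*u - 50) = u*(u - 4)*(u - 2)*(u + 4)*(u^2 - 10*u + 25) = u*(u - 5)*(u - 4)*(u - 2)*(u + 4)*(u - 5)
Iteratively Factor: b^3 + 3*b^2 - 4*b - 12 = (b - 2)*(b^2 + 5*b + 6) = (b - 2)*(b + 2)*(b + 3)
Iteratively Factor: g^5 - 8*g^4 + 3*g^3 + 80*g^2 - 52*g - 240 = (g + 2)*(g^4 - 10*g^3 + 23*g^2 + 34*g - 120) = (g - 4)*(g + 2)*(g^3 - 6*g^2 - g + 30) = (g - 4)*(g + 2)^2*(g^2 - 8*g + 15) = (g - 5)*(g - 4)*(g + 2)^2*(g - 3)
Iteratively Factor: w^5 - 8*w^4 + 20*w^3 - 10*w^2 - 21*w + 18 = (w - 3)*(w^4 - 5*w^3 + 5*w^2 + 5*w - 6) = (w - 3)*(w + 1)*(w^3 - 6*w^2 + 11*w - 6) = (w - 3)*(w - 1)*(w + 1)*(w^2 - 5*w + 6) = (w - 3)^2*(w - 1)*(w + 1)*(w - 2)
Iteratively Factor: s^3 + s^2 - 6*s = (s - 2)*(s^2 + 3*s) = s*(s - 2)*(s + 3)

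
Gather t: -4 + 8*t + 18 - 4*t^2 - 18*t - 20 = -4*t^2 - 10*t - 6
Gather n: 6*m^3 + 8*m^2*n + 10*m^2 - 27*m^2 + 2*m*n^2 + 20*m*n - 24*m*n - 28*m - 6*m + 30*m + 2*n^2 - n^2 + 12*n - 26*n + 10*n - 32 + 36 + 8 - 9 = 6*m^3 - 17*m^2 - 4*m + n^2*(2*m + 1) + n*(8*m^2 - 4*m - 4) + 3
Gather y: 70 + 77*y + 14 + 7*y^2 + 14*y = 7*y^2 + 91*y + 84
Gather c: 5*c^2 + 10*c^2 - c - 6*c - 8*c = 15*c^2 - 15*c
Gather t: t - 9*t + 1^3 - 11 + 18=8 - 8*t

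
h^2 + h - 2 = (h - 1)*(h + 2)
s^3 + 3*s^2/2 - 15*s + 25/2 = (s - 5/2)*(s - 1)*(s + 5)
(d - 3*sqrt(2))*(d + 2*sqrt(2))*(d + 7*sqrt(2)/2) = d^3 + 5*sqrt(2)*d^2/2 - 19*d - 42*sqrt(2)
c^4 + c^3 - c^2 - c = c*(c - 1)*(c + 1)^2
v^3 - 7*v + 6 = (v - 2)*(v - 1)*(v + 3)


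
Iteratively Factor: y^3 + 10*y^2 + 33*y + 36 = (y + 4)*(y^2 + 6*y + 9) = (y + 3)*(y + 4)*(y + 3)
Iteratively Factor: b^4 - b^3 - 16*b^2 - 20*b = (b + 2)*(b^3 - 3*b^2 - 10*b) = (b - 5)*(b + 2)*(b^2 + 2*b) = (b - 5)*(b + 2)^2*(b)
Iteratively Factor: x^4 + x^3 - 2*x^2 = (x + 2)*(x^3 - x^2) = (x - 1)*(x + 2)*(x^2) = x*(x - 1)*(x + 2)*(x)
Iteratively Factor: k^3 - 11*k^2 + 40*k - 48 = (k - 3)*(k^2 - 8*k + 16) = (k - 4)*(k - 3)*(k - 4)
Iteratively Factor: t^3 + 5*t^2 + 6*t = (t + 2)*(t^2 + 3*t) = t*(t + 2)*(t + 3)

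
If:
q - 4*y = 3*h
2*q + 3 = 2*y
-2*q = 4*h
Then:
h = 2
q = -4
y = -5/2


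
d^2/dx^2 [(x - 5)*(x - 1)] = 2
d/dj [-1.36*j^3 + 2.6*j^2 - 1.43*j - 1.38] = -4.08*j^2 + 5.2*j - 1.43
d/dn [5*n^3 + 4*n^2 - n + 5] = 15*n^2 + 8*n - 1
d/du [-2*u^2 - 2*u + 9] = -4*u - 2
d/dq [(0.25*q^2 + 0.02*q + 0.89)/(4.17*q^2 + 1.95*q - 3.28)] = (0.4041*q^2 - 9.0626*q - 1.8011)/(17.3889*q^4 + 16.263*q^3 - 23.5527*q^2 - 12.792*q + 10.7584)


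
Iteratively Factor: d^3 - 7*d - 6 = (d + 1)*(d^2 - d - 6) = (d - 3)*(d + 1)*(d + 2)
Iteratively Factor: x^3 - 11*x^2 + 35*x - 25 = (x - 5)*(x^2 - 6*x + 5) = (x - 5)*(x - 1)*(x - 5)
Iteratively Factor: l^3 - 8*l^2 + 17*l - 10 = (l - 2)*(l^2 - 6*l + 5) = (l - 5)*(l - 2)*(l - 1)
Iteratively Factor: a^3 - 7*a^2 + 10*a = (a)*(a^2 - 7*a + 10) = a*(a - 5)*(a - 2)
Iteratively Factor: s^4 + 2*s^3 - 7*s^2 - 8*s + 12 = (s - 2)*(s^3 + 4*s^2 + s - 6) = (s - 2)*(s - 1)*(s^2 + 5*s + 6) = (s - 2)*(s - 1)*(s + 3)*(s + 2)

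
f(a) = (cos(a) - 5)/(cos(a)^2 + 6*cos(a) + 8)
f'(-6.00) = -0.06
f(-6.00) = -0.28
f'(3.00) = -0.41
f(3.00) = -1.97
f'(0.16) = -0.03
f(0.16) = -0.27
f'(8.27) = -0.94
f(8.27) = -0.94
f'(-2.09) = 1.03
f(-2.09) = -1.04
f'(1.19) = -0.36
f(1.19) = -0.45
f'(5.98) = 0.06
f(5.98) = -0.28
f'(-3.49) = -0.90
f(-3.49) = -1.83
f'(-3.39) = -0.69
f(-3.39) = -1.91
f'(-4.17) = -1.04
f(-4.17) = -1.07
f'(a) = (2*sin(a)*cos(a) + 6*sin(a))*(cos(a) - 5)/(cos(a)^2 + 6*cos(a) + 8)^2 - sin(a)/(cos(a)^2 + 6*cos(a) + 8) = (cos(a)^2 - 10*cos(a) - 38)*sin(a)/(cos(a)^2 + 6*cos(a) + 8)^2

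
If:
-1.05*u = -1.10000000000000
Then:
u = 1.05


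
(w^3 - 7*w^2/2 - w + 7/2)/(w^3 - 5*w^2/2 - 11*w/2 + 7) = (w + 1)/(w + 2)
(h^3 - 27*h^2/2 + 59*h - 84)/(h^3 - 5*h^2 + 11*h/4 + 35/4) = 2*(h^2 - 10*h + 24)/(2*h^2 - 3*h - 5)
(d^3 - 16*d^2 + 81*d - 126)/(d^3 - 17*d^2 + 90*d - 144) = (d - 7)/(d - 8)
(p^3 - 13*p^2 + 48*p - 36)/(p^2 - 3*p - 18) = (p^2 - 7*p + 6)/(p + 3)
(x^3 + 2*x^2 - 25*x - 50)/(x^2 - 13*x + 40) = (x^2 + 7*x + 10)/(x - 8)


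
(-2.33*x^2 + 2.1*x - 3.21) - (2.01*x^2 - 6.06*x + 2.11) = -4.34*x^2 + 8.16*x - 5.32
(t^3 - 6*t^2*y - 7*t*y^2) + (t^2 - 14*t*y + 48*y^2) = t^3 - 6*t^2*y + t^2 - 7*t*y^2 - 14*t*y + 48*y^2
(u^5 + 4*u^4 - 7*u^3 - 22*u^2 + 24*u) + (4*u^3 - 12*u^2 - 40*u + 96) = u^5 + 4*u^4 - 3*u^3 - 34*u^2 - 16*u + 96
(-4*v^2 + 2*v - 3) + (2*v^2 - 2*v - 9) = -2*v^2 - 12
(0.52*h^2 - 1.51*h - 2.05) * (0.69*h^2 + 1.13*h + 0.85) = 0.3588*h^4 - 0.4543*h^3 - 2.6788*h^2 - 3.6*h - 1.7425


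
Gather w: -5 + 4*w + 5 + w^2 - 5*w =w^2 - w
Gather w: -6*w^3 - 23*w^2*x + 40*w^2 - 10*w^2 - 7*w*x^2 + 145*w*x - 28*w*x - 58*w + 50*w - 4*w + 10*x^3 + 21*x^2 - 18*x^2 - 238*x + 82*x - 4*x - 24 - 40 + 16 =-6*w^3 + w^2*(30 - 23*x) + w*(-7*x^2 + 117*x - 12) + 10*x^3 + 3*x^2 - 160*x - 48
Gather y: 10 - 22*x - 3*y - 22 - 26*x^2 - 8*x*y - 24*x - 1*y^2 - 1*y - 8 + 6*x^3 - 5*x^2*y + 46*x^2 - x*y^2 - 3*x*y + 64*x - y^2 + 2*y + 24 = 6*x^3 + 20*x^2 + 18*x + y^2*(-x - 2) + y*(-5*x^2 - 11*x - 2) + 4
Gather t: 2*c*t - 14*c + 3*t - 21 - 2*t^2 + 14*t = -14*c - 2*t^2 + t*(2*c + 17) - 21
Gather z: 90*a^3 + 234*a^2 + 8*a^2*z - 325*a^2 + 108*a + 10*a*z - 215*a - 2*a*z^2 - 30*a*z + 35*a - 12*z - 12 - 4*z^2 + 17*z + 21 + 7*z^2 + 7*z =90*a^3 - 91*a^2 - 72*a + z^2*(3 - 2*a) + z*(8*a^2 - 20*a + 12) + 9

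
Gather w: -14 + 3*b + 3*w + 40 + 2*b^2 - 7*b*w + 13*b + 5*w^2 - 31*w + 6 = 2*b^2 + 16*b + 5*w^2 + w*(-7*b - 28) + 32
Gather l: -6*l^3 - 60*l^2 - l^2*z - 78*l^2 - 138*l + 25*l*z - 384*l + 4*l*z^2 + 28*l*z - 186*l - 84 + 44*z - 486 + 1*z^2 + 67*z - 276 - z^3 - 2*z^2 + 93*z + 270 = -6*l^3 + l^2*(-z - 138) + l*(4*z^2 + 53*z - 708) - z^3 - z^2 + 204*z - 576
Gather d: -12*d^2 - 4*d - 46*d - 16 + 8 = -12*d^2 - 50*d - 8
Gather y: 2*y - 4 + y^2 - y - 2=y^2 + y - 6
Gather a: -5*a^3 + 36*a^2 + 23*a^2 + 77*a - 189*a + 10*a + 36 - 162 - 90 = -5*a^3 + 59*a^2 - 102*a - 216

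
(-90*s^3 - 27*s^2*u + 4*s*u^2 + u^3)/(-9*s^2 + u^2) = (30*s^2 - s*u - u^2)/(3*s - u)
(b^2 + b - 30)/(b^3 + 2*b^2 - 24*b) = (b - 5)/(b*(b - 4))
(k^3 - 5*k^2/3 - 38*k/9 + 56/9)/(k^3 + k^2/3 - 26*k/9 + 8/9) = (3*k - 7)/(3*k - 1)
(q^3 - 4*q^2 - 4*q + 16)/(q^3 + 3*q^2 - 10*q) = (q^2 - 2*q - 8)/(q*(q + 5))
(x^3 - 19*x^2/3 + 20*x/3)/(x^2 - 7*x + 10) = x*(3*x - 4)/(3*(x - 2))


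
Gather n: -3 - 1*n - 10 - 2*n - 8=-3*n - 21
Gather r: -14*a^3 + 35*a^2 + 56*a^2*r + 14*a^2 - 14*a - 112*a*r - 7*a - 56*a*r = -14*a^3 + 49*a^2 - 21*a + r*(56*a^2 - 168*a)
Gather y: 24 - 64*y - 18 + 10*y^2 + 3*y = 10*y^2 - 61*y + 6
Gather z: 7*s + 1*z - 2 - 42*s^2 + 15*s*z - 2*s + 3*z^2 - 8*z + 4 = -42*s^2 + 5*s + 3*z^2 + z*(15*s - 7) + 2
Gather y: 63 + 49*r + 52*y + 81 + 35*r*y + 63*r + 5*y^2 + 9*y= 112*r + 5*y^2 + y*(35*r + 61) + 144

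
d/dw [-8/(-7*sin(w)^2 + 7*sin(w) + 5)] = 56*(1 - 2*sin(w))*cos(w)/(-7*sin(w)^2 + 7*sin(w) + 5)^2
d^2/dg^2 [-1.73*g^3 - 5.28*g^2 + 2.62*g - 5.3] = -10.38*g - 10.56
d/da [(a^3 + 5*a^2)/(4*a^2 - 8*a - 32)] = a*(a^3 - 4*a^2 - 34*a - 80)/(4*(a^4 - 4*a^3 - 12*a^2 + 32*a + 64))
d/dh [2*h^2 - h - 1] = 4*h - 1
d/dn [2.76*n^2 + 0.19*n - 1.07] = 5.52*n + 0.19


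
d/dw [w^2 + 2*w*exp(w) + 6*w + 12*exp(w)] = 2*w*exp(w) + 2*w + 14*exp(w) + 6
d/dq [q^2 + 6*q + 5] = 2*q + 6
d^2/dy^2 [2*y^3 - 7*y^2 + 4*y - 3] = 12*y - 14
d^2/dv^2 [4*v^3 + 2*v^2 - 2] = 24*v + 4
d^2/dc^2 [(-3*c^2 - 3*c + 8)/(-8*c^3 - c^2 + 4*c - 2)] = 2*(192*c^6 + 576*c^5 - 2712*c^4 - 737*c^3 + 438*c^2 + 462*c - 76)/(512*c^9 + 192*c^8 - 744*c^7 + 193*c^6 + 468*c^5 - 330*c^4 - 16*c^3 + 108*c^2 - 48*c + 8)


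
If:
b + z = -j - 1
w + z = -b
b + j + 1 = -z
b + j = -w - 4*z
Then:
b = 2*z - 1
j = -3*z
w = 1 - 3*z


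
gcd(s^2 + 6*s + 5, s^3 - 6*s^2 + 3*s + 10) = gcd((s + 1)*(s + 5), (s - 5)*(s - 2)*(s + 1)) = s + 1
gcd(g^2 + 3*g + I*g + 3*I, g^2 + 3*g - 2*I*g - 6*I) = g + 3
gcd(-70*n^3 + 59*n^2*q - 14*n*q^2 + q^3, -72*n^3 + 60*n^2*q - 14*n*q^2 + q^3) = -2*n + q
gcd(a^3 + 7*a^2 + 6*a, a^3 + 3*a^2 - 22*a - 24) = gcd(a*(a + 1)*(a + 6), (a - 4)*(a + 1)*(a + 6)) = a^2 + 7*a + 6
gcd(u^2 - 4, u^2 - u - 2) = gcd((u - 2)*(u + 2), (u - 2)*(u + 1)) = u - 2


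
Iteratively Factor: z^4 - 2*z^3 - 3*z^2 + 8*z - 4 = (z - 2)*(z^3 - 3*z + 2) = (z - 2)*(z + 2)*(z^2 - 2*z + 1) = (z - 2)*(z - 1)*(z + 2)*(z - 1)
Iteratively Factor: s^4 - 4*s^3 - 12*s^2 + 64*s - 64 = (s - 2)*(s^3 - 2*s^2 - 16*s + 32) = (s - 4)*(s - 2)*(s^2 + 2*s - 8) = (s - 4)*(s - 2)*(s + 4)*(s - 2)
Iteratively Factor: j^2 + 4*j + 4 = (j + 2)*(j + 2)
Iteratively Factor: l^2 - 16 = (l - 4)*(l + 4)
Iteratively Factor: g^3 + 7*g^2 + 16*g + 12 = (g + 2)*(g^2 + 5*g + 6) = (g + 2)*(g + 3)*(g + 2)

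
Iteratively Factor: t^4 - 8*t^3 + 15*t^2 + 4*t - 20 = (t - 2)*(t^3 - 6*t^2 + 3*t + 10) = (t - 5)*(t - 2)*(t^2 - t - 2) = (t - 5)*(t - 2)*(t + 1)*(t - 2)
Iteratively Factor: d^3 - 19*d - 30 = (d - 5)*(d^2 + 5*d + 6) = (d - 5)*(d + 2)*(d + 3)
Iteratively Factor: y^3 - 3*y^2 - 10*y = (y)*(y^2 - 3*y - 10) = y*(y - 5)*(y + 2)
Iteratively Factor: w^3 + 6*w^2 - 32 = (w + 4)*(w^2 + 2*w - 8) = (w - 2)*(w + 4)*(w + 4)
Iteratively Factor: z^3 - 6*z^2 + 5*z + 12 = (z + 1)*(z^2 - 7*z + 12) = (z - 3)*(z + 1)*(z - 4)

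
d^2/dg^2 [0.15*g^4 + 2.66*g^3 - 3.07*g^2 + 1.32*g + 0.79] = 1.8*g^2 + 15.96*g - 6.14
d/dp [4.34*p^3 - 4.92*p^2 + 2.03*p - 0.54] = 13.02*p^2 - 9.84*p + 2.03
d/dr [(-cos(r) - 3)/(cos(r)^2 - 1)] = (sin(r)^2 - 6*cos(r) - 2)/sin(r)^3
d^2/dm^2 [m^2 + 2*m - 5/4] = 2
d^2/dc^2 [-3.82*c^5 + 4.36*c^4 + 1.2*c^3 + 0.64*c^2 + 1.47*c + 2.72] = -76.4*c^3 + 52.32*c^2 + 7.2*c + 1.28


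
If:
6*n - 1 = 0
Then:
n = 1/6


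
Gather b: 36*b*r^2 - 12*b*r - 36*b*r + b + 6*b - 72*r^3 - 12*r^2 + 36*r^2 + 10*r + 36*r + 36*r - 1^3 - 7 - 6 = b*(36*r^2 - 48*r + 7) - 72*r^3 + 24*r^2 + 82*r - 14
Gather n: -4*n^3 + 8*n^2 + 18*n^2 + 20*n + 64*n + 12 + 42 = -4*n^3 + 26*n^2 + 84*n + 54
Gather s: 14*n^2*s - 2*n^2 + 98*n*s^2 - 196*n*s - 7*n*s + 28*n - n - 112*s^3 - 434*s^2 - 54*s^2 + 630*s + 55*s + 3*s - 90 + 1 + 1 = -2*n^2 + 27*n - 112*s^3 + s^2*(98*n - 488) + s*(14*n^2 - 203*n + 688) - 88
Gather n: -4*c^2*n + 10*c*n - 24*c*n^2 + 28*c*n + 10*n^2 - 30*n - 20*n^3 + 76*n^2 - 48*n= -20*n^3 + n^2*(86 - 24*c) + n*(-4*c^2 + 38*c - 78)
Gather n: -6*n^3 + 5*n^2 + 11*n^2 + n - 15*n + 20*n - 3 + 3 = -6*n^3 + 16*n^2 + 6*n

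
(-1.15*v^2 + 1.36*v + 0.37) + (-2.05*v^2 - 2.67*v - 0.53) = -3.2*v^2 - 1.31*v - 0.16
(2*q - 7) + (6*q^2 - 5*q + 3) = 6*q^2 - 3*q - 4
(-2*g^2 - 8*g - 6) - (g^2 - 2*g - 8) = -3*g^2 - 6*g + 2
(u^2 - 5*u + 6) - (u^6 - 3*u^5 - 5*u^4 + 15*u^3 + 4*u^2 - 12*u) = -u^6 + 3*u^5 + 5*u^4 - 15*u^3 - 3*u^2 + 7*u + 6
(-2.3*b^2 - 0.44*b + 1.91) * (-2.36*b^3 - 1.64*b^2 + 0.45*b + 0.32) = 5.428*b^5 + 4.8104*b^4 - 4.821*b^3 - 4.0664*b^2 + 0.7187*b + 0.6112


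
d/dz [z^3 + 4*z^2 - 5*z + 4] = 3*z^2 + 8*z - 5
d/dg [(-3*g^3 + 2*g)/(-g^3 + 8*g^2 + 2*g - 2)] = 2*(-12*g^4 - 4*g^3 + g^2 - 2)/(g^6 - 16*g^5 + 60*g^4 + 36*g^3 - 28*g^2 - 8*g + 4)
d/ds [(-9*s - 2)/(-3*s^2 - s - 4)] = (27*s^2 + 9*s - (6*s + 1)*(9*s + 2) + 36)/(3*s^2 + s + 4)^2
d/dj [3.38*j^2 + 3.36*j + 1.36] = 6.76*j + 3.36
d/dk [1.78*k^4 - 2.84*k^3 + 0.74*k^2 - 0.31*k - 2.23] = 7.12*k^3 - 8.52*k^2 + 1.48*k - 0.31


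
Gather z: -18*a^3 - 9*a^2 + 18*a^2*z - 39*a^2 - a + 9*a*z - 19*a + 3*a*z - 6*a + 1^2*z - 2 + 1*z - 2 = -18*a^3 - 48*a^2 - 26*a + z*(18*a^2 + 12*a + 2) - 4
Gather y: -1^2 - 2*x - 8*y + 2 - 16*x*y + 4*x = 2*x + y*(-16*x - 8) + 1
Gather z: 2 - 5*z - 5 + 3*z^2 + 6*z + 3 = 3*z^2 + z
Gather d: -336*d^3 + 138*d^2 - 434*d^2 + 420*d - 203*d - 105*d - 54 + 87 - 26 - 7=-336*d^3 - 296*d^2 + 112*d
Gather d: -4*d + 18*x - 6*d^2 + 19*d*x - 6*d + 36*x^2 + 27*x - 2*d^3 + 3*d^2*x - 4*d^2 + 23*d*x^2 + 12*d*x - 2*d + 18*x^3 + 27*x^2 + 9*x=-2*d^3 + d^2*(3*x - 10) + d*(23*x^2 + 31*x - 12) + 18*x^3 + 63*x^2 + 54*x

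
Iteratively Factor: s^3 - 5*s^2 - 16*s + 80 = (s - 5)*(s^2 - 16) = (s - 5)*(s + 4)*(s - 4)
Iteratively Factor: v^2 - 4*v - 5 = (v + 1)*(v - 5)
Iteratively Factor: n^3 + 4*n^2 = (n)*(n^2 + 4*n) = n*(n + 4)*(n)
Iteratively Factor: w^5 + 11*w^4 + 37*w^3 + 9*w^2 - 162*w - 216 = (w + 4)*(w^4 + 7*w^3 + 9*w^2 - 27*w - 54) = (w + 3)*(w + 4)*(w^3 + 4*w^2 - 3*w - 18) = (w + 3)^2*(w + 4)*(w^2 + w - 6) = (w - 2)*(w + 3)^2*(w + 4)*(w + 3)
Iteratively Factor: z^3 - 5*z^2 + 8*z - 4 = (z - 1)*(z^2 - 4*z + 4) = (z - 2)*(z - 1)*(z - 2)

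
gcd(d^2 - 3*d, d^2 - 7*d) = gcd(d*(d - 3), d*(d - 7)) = d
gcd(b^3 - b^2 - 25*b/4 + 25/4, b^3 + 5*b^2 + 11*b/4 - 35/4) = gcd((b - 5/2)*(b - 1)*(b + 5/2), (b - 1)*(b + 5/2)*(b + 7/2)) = b^2 + 3*b/2 - 5/2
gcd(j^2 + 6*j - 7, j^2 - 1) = j - 1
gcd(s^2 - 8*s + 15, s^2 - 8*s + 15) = s^2 - 8*s + 15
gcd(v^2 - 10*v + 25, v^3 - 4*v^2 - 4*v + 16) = 1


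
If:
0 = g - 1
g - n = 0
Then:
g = 1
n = 1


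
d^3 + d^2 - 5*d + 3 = (d - 1)^2*(d + 3)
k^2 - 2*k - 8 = (k - 4)*(k + 2)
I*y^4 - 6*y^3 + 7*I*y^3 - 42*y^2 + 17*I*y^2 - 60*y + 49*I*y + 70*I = (y + 2)*(y + 5)*(y + 7*I)*(I*y + 1)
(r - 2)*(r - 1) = r^2 - 3*r + 2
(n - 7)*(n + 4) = n^2 - 3*n - 28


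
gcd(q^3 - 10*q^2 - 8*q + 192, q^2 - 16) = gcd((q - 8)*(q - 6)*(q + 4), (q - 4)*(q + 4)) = q + 4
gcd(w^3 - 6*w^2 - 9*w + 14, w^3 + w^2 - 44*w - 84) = w^2 - 5*w - 14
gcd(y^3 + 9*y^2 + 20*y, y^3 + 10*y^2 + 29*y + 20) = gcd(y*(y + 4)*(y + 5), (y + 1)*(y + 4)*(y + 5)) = y^2 + 9*y + 20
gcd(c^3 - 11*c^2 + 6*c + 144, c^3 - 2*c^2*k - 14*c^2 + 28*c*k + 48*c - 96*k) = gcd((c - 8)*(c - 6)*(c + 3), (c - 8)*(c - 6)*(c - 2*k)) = c^2 - 14*c + 48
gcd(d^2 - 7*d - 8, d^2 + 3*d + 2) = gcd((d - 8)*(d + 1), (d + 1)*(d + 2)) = d + 1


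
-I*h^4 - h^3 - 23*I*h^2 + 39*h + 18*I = (h - 6*I)*(h + I)*(h + 3*I)*(-I*h + 1)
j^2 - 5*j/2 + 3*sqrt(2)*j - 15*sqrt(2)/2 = (j - 5/2)*(j + 3*sqrt(2))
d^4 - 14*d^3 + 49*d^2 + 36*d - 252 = (d - 7)*(d - 6)*(d - 3)*(d + 2)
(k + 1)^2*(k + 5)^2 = k^4 + 12*k^3 + 46*k^2 + 60*k + 25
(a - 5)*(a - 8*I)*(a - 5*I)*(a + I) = a^4 - 5*a^3 - 12*I*a^3 - 27*a^2 + 60*I*a^2 + 135*a - 40*I*a + 200*I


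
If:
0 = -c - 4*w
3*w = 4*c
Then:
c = 0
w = 0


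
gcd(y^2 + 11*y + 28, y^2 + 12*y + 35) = y + 7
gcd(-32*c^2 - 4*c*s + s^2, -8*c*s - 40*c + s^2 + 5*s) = -8*c + s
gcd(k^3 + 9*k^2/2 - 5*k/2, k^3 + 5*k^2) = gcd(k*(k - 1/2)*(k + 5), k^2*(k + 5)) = k^2 + 5*k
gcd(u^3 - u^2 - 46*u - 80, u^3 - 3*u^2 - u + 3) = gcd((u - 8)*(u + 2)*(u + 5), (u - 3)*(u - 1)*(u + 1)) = 1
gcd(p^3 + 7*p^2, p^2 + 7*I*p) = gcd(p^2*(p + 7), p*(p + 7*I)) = p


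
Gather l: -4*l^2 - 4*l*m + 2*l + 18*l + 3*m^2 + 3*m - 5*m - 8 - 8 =-4*l^2 + l*(20 - 4*m) + 3*m^2 - 2*m - 16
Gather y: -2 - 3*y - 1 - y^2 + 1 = -y^2 - 3*y - 2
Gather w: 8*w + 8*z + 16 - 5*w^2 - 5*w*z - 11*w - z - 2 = -5*w^2 + w*(-5*z - 3) + 7*z + 14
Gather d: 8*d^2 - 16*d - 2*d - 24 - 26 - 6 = 8*d^2 - 18*d - 56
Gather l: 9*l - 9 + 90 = 9*l + 81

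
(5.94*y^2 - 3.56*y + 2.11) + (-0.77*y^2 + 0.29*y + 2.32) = 5.17*y^2 - 3.27*y + 4.43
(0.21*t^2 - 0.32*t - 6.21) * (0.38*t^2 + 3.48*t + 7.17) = 0.0798*t^4 + 0.6092*t^3 - 1.9677*t^2 - 23.9052*t - 44.5257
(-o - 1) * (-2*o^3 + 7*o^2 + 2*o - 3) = 2*o^4 - 5*o^3 - 9*o^2 + o + 3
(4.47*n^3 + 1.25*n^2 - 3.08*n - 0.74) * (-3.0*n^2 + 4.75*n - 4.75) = -13.41*n^5 + 17.4825*n^4 - 6.055*n^3 - 18.3475*n^2 + 11.115*n + 3.515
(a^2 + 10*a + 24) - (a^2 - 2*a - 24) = 12*a + 48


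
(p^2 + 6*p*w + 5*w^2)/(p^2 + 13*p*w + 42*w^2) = (p^2 + 6*p*w + 5*w^2)/(p^2 + 13*p*w + 42*w^2)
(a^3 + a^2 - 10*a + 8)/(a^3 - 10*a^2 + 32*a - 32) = (a^2 + 3*a - 4)/(a^2 - 8*a + 16)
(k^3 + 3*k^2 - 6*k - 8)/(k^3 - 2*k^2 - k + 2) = (k + 4)/(k - 1)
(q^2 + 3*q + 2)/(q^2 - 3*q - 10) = (q + 1)/(q - 5)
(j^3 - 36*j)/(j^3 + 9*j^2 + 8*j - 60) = j*(j - 6)/(j^2 + 3*j - 10)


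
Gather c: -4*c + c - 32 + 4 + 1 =-3*c - 27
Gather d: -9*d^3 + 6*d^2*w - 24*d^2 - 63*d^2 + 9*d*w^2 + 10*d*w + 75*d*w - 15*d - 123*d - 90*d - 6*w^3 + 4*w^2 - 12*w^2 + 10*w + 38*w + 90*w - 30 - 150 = -9*d^3 + d^2*(6*w - 87) + d*(9*w^2 + 85*w - 228) - 6*w^3 - 8*w^2 + 138*w - 180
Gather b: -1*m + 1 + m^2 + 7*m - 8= m^2 + 6*m - 7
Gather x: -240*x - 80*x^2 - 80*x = -80*x^2 - 320*x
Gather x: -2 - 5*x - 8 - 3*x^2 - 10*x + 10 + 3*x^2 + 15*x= 0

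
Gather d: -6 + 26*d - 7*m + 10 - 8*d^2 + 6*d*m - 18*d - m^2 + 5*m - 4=-8*d^2 + d*(6*m + 8) - m^2 - 2*m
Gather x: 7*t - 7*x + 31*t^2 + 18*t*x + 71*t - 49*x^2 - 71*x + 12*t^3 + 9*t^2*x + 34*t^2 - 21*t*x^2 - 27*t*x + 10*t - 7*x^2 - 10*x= 12*t^3 + 65*t^2 + 88*t + x^2*(-21*t - 56) + x*(9*t^2 - 9*t - 88)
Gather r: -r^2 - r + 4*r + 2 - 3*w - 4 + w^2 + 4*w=-r^2 + 3*r + w^2 + w - 2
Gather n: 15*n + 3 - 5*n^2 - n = -5*n^2 + 14*n + 3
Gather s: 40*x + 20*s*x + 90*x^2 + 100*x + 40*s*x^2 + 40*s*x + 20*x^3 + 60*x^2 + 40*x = s*(40*x^2 + 60*x) + 20*x^3 + 150*x^2 + 180*x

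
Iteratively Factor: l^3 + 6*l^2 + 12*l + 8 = (l + 2)*(l^2 + 4*l + 4) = (l + 2)^2*(l + 2)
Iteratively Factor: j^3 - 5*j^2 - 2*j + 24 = (j - 4)*(j^2 - j - 6) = (j - 4)*(j - 3)*(j + 2)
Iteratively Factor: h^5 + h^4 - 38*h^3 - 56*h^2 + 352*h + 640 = (h - 4)*(h^4 + 5*h^3 - 18*h^2 - 128*h - 160) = (h - 4)*(h + 2)*(h^3 + 3*h^2 - 24*h - 80) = (h - 5)*(h - 4)*(h + 2)*(h^2 + 8*h + 16) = (h - 5)*(h - 4)*(h + 2)*(h + 4)*(h + 4)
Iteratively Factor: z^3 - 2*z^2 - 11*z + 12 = (z - 4)*(z^2 + 2*z - 3) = (z - 4)*(z - 1)*(z + 3)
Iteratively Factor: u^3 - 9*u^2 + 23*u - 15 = (u - 1)*(u^2 - 8*u + 15) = (u - 5)*(u - 1)*(u - 3)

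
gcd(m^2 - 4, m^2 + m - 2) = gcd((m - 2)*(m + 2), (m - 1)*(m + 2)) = m + 2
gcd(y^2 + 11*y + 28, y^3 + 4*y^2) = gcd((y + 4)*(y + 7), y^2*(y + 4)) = y + 4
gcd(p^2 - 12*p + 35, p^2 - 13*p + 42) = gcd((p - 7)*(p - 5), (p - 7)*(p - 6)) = p - 7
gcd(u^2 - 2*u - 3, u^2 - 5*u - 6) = u + 1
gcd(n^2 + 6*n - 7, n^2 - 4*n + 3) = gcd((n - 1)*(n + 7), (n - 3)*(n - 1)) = n - 1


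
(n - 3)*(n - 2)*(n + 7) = n^3 + 2*n^2 - 29*n + 42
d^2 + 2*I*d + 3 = (d - I)*(d + 3*I)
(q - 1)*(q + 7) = q^2 + 6*q - 7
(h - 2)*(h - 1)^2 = h^3 - 4*h^2 + 5*h - 2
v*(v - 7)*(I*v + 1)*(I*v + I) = -v^4 + 6*v^3 + I*v^3 + 7*v^2 - 6*I*v^2 - 7*I*v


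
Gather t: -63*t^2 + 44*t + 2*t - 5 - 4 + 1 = -63*t^2 + 46*t - 8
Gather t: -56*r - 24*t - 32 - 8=-56*r - 24*t - 40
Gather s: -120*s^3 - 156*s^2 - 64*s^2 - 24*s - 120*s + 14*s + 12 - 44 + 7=-120*s^3 - 220*s^2 - 130*s - 25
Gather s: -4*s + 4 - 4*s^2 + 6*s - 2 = -4*s^2 + 2*s + 2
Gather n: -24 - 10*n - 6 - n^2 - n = -n^2 - 11*n - 30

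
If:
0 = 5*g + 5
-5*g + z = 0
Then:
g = -1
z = -5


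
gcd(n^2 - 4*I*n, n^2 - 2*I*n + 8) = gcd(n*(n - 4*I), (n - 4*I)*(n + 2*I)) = n - 4*I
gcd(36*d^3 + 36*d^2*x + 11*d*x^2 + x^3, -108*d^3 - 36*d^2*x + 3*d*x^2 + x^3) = 18*d^2 + 9*d*x + x^2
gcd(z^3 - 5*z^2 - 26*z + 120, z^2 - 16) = z - 4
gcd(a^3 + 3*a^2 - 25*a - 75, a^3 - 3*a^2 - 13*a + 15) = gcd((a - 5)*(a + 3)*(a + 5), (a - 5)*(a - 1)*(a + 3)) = a^2 - 2*a - 15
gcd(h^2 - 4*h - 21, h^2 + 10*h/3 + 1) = h + 3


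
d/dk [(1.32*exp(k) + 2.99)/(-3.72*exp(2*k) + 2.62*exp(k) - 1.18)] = (4.9104*exp(2*k) + 22.2456*exp(k) - 9.3914)*exp(k)/(13.8384*exp(4*k) - 19.4928*exp(3*k) + 15.6436*exp(2*k) - 6.1832*exp(k) + 1.3924)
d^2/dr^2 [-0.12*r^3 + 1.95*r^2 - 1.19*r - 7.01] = 3.9 - 0.72*r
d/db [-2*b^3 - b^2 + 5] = 2*b*(-3*b - 1)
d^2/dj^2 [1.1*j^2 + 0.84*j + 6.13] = 2.20000000000000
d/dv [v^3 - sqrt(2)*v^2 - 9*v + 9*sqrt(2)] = 3*v^2 - 2*sqrt(2)*v - 9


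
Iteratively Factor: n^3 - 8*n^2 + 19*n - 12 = (n - 4)*(n^2 - 4*n + 3) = (n - 4)*(n - 3)*(n - 1)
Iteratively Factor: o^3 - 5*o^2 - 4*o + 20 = (o - 5)*(o^2 - 4) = (o - 5)*(o - 2)*(o + 2)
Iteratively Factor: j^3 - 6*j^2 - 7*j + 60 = (j - 5)*(j^2 - j - 12) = (j - 5)*(j + 3)*(j - 4)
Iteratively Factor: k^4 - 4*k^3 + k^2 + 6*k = (k + 1)*(k^3 - 5*k^2 + 6*k) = (k - 2)*(k + 1)*(k^2 - 3*k) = k*(k - 2)*(k + 1)*(k - 3)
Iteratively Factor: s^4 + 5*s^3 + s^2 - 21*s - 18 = (s + 3)*(s^3 + 2*s^2 - 5*s - 6) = (s - 2)*(s + 3)*(s^2 + 4*s + 3) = (s - 2)*(s + 1)*(s + 3)*(s + 3)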